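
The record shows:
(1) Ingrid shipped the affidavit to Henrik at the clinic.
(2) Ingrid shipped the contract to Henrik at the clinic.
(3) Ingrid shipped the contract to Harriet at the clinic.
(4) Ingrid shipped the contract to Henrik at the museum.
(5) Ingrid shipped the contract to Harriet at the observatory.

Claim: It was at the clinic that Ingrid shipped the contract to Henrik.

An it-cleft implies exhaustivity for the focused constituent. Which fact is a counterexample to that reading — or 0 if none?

4

Focus of the cleft: "at the clinic" (the setting). Presupposed background: agent = Ingrid, thing = the contract, recipient = Henrik.
Exhaustivity: at the clinic is the only setting satisfying that background.
Fact (4) shares the background but with setting = at the museum; exhaustivity is violated.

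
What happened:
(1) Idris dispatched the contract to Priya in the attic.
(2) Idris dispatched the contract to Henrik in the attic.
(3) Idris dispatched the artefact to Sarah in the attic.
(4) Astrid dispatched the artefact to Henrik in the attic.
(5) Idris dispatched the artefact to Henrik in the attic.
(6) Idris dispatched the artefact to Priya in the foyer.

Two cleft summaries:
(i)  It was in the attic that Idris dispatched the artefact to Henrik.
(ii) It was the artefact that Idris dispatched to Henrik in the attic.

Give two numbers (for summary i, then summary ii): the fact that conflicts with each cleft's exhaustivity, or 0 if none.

(i): focus "in the attic". No fact shares Idris as agent and the artefact as thing and Henrik as recipient with a different setting. 0.
(ii): focus "the artefact". Looking for Idris as agent and Henrik as recipient and in the attic as setting with some other thing — fact (2) has the contract there. Refuted.

0, 2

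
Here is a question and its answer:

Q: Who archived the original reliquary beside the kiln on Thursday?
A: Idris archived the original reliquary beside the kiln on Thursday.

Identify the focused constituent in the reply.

Idris

The wh-word "who" asks about the subject (agent).
In the answer, "the original reliquary", "on Thursday" and "beside the kiln" are given — repeated from the question.
The constituent filling the subject (agent) gap is "Idris"; that is the focus and would carry nuclear stress.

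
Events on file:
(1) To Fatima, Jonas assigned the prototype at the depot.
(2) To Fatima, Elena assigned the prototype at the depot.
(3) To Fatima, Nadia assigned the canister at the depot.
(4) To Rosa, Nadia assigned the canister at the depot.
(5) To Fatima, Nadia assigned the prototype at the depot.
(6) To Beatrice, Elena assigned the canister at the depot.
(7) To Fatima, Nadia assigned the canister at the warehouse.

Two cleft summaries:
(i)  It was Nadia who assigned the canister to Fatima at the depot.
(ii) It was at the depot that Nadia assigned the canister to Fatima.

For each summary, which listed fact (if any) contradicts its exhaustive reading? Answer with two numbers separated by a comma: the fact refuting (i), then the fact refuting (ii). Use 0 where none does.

(i): focus "Nadia". No fact shares thing = the canister, recipient = Fatima, setting = at the depot with a different agent. 0.
(ii): focus "at the depot". Looking for agent = Nadia, thing = the canister, recipient = Fatima with some other setting — fact (7) has at the warehouse there. Refuted.

0, 7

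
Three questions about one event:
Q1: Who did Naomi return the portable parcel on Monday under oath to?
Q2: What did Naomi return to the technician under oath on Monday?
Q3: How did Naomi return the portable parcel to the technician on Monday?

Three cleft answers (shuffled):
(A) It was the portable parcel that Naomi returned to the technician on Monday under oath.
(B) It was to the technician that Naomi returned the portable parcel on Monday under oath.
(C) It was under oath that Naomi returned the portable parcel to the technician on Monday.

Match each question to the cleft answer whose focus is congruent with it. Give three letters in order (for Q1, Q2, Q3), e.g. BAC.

BAC

Q1 asks about the recipient; cleft (B) focuses "to the technician", which is the recipient — so Q1 → B.
Q2 asks about the direct object; cleft (A) focuses "the portable parcel", which is the direct object — so Q2 → A.
Q3 asks about the manner; cleft (C) focuses "under oath", which is the manner — so Q3 → C.
Mapping: Q1→B, Q2→A, Q3→C.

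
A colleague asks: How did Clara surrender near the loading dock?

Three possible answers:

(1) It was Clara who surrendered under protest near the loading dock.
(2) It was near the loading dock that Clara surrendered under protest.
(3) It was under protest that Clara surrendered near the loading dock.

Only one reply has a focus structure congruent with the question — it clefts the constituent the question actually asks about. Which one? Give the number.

The question word "how" targets the manner.
Option (1) clefts "Clara" — the subject (agent), not what was asked.
Option (2) clefts "near the loading dock" — the location, not what was asked.
Option (3) clefts "under protest" — that matches what the question asks about.
So the congruent reply is (3).

3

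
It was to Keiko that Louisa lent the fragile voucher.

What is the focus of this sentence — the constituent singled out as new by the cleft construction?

to Keiko

In an it-cleft "It was X that/who ...", the clefted constituent X is the focus; the that/who-clause expresses the presupposed open proposition.
Here the focus is "to Keiko". The backgrounded (presupposed) material includes "Louisa" and "the fragile voucher".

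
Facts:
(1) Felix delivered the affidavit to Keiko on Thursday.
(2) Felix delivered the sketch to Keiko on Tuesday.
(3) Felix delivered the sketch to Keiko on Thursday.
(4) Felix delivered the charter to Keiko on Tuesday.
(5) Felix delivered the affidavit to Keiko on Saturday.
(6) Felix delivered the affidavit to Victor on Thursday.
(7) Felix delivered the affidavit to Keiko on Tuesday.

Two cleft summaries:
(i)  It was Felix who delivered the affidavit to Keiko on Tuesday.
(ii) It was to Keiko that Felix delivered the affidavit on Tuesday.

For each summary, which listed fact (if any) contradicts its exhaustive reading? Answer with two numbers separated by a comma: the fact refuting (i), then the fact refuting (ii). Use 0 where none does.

(i): focus "Felix". No fact shares same thing, recipient, setting (the affidavit / Keiko / on Tuesday) with a different agent. 0.
(ii): focus "Keiko". No fact shares same agent, thing, setting (Felix / the affidavit / on Tuesday) with a different recipient. 0.

0, 0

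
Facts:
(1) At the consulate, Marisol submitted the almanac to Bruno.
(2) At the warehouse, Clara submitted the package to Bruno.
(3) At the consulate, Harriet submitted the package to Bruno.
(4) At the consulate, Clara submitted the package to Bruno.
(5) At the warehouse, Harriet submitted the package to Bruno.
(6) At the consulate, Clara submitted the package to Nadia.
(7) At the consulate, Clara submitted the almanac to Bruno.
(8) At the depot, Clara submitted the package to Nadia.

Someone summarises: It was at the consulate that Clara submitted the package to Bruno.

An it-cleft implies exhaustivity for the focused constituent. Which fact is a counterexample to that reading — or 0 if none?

The cleft puts "at the consulate" in focus and presupposes the open proposition with Clara as agent and the package as thing and Bruno as recipient.
The exhaustive reading says no other setting fits that background.
But fact (2) also has Clara as agent and the package as thing and Bruno as recipient, with setting = at the warehouse — so the exhaustive reading fails.

2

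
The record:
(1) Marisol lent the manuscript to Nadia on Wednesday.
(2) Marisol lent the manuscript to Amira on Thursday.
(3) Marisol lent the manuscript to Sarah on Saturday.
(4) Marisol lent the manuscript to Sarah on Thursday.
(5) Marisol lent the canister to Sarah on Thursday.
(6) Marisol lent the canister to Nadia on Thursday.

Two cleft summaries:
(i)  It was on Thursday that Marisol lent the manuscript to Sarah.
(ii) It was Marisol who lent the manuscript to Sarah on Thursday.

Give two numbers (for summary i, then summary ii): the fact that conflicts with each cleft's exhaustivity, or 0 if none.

3, 0

(i): focus "on Thursday". Looking for agent = Marisol, thing = the manuscript, recipient = Sarah with some other setting — fact (3) has on Saturday there. Refuted.
(ii): focus "Marisol". No fact shares thing = the manuscript, recipient = Sarah, setting = on Thursday with a different agent. 0.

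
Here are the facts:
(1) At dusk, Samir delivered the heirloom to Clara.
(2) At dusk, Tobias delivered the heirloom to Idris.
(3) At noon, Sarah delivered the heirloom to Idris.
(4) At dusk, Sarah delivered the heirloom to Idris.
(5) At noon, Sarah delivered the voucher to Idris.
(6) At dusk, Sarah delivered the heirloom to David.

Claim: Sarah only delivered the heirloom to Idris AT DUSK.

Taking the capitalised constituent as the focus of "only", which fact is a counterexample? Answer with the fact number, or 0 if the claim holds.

Focus (in capitals) is "at dusk" — the setting. "Only" excludes alternative settings while holding fixed same agent, thing, recipient (Sarah / the heirloom / Idris).
Fact (3) matches on same agent, thing, recipient (Sarah / the heirloom / Idris), but has setting = at noon instead. That refutes the claim.

3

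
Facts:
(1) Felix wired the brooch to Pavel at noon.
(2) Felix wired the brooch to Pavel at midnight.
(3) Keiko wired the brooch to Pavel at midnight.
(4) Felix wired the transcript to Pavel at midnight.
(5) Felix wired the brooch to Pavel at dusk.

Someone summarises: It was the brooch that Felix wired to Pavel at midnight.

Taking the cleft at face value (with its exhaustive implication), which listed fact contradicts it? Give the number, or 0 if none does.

The cleft puts "the brooch" in focus and presupposes the open proposition with same agent, recipient, setting (Felix / Pavel / at midnight).
Exhaustivity: the brooch is the only thing satisfying that background.
Fact (4) shares the background but with thing = the transcript; exhaustivity is violated.

4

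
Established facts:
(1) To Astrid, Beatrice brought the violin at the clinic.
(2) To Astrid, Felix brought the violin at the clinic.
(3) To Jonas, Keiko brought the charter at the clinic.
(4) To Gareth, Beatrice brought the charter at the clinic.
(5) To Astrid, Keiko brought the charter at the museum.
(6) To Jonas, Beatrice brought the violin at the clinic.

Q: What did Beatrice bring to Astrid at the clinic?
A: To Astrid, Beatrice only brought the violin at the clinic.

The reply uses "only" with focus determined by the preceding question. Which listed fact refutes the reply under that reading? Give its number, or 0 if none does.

Answering "What did ...?" puts focus on the thing — here, "the violin".
So "only" ranges over things; the rest (same agent, recipient, setting (Beatrice / Astrid / at the clinic)) is presupposed.
No listed fact shares that background with another thing. Nothing contradicts the reply.
(Fact (6) would refute a reading with focus on the recipient — but that is not what the question asks.)

0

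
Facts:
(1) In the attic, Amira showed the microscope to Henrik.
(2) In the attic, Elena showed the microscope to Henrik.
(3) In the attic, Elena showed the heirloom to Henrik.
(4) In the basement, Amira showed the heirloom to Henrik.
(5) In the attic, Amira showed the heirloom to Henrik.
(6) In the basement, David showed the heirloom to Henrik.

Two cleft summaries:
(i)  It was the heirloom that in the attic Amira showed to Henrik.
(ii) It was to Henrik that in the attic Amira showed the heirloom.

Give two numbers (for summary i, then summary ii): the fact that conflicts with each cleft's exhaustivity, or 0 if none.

(i): focus "the heirloom". Looking for Amira as agent and Henrik as recipient and in the attic as setting with some other thing — fact (1) has the microscope there. Refuted.
(ii): focus "Henrik". No fact shares Amira as agent and the heirloom as thing and in the attic as setting with a different recipient. 0.

1, 0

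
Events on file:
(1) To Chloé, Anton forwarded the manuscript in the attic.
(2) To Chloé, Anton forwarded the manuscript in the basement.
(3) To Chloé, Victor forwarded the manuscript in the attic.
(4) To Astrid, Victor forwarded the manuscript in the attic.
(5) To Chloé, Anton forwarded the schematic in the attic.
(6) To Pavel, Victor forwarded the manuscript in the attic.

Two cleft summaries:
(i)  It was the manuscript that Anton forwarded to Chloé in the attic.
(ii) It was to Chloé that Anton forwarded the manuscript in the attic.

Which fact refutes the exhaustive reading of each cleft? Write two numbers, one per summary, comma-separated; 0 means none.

5, 0

Summary (i) focuses "the manuscript" (the thing); background agent = Anton, recipient = Chloé, setting = in the attic. Fact (5) matches that background with thing = the schematic — refutes (i).
Summary (ii) focuses "Chloé" (the recipient); background agent = Anton, thing = the manuscript, setting = in the attic. No fact matches that background with a different recipient, so 0.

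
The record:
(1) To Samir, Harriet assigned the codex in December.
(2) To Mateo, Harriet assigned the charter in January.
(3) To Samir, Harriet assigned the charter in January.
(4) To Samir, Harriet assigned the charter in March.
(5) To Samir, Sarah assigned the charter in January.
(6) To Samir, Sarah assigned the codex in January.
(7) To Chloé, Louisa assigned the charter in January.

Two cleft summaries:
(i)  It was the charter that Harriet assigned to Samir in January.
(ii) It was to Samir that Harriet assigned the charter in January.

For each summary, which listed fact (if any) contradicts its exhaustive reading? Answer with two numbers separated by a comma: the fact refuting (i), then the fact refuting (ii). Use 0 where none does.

0, 2

(i): focus "the charter". No fact shares same agent, recipient, setting (Harriet / Samir / in January) with a different thing. 0.
(ii): focus "Samir". Looking for same agent, thing, setting (Harriet / the charter / in January) with some other recipient — fact (2) has Mateo there. Refuted.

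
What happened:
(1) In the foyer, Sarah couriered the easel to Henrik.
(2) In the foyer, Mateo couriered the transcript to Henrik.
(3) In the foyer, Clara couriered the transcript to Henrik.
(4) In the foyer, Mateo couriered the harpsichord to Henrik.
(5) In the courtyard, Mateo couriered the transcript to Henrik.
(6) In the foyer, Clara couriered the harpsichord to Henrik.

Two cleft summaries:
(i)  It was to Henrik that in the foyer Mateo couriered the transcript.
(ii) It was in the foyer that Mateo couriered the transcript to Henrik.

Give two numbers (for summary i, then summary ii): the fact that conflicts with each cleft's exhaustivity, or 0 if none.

(i): focus "Henrik". No fact shares Mateo as agent and the transcript as thing and in the foyer as setting with a different recipient. 0.
(ii): focus "in the foyer". Looking for Mateo as agent and the transcript as thing and Henrik as recipient with some other setting — fact (5) has in the courtyard there. Refuted.

0, 5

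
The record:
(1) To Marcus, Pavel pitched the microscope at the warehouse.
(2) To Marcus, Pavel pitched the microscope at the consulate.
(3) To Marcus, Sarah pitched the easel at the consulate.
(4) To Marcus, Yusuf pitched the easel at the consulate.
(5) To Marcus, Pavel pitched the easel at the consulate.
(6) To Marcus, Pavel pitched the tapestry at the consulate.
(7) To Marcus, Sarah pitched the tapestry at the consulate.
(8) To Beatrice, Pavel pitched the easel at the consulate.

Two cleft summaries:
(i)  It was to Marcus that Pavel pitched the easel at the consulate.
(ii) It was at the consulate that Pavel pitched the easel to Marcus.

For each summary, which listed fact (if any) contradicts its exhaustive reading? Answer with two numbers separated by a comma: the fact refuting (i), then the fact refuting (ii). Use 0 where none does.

Summary (i) focuses "Marcus" (the recipient); background same agent, thing, setting (Pavel / the easel / at the consulate). Fact (8) matches that background with recipient = Beatrice — refutes (i).
Summary (ii) focuses "at the consulate" (the setting); background same agent, thing, recipient (Pavel / the easel / Marcus). No fact matches that background with a different setting, so 0.

8, 0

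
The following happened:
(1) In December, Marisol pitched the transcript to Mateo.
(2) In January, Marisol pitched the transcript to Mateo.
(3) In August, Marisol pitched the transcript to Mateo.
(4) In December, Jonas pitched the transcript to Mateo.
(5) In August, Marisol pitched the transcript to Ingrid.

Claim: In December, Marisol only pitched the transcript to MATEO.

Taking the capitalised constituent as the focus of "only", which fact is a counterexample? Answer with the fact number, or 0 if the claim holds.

0

Focus (in capitals) is "Mateo" — the recipient. "Only" excludes alternative recipients while holding fixed same agent, thing, setting (Marisol / the transcript / in December).
No fact matches same agent, thing, setting (Marisol / the transcript / in December) with a different recipient — every other fact differs on at least one backgrounded slot. So no fact refutes it.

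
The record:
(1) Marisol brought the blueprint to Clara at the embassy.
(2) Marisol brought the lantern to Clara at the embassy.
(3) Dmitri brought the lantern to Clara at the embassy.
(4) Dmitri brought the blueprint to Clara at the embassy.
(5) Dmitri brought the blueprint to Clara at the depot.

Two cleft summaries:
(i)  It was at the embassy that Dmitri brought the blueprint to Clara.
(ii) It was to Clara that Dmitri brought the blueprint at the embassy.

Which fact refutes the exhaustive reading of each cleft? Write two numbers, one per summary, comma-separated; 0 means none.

5, 0

Summary (i) focuses "at the embassy" (the setting); background Dmitri as agent and the blueprint as thing and Clara as recipient. Fact (5) matches that background with setting = at the depot — refutes (i).
Summary (ii) focuses "Clara" (the recipient); background Dmitri as agent and the blueprint as thing and at the embassy as setting. No fact matches that background with a different recipient, so 0.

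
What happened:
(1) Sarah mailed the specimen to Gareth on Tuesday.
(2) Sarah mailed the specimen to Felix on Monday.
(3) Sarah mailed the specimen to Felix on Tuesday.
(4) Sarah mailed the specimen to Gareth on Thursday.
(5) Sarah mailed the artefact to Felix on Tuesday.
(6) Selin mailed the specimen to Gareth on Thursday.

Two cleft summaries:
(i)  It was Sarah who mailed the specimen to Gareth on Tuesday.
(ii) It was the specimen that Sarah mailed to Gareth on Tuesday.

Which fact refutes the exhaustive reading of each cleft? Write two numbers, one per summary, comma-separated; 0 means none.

Summary (i) focuses "Sarah" (the agent); background thing = the specimen, recipient = Gareth, setting = on Tuesday. No fact matches that background with a different agent, so 0.
Summary (ii) focuses "the specimen" (the thing); background agent = Sarah, recipient = Gareth, setting = on Tuesday. No fact matches that background with a different thing, so 0.

0, 0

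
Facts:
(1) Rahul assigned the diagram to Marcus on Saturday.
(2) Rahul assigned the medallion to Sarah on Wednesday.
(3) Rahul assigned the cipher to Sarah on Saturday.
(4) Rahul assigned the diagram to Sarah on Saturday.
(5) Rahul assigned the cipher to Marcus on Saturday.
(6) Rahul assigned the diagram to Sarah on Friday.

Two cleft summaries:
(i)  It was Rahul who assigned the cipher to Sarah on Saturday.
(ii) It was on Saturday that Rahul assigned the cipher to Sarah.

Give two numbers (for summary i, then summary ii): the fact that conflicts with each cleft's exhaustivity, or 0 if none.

Summary (i) focuses "Rahul" (the agent); background the cipher as thing and Sarah as recipient and on Saturday as setting. No fact matches that background with a different agent, so 0.
Summary (ii) focuses "on Saturday" (the setting); background Rahul as agent and the cipher as thing and Sarah as recipient. No fact matches that background with a different setting, so 0.

0, 0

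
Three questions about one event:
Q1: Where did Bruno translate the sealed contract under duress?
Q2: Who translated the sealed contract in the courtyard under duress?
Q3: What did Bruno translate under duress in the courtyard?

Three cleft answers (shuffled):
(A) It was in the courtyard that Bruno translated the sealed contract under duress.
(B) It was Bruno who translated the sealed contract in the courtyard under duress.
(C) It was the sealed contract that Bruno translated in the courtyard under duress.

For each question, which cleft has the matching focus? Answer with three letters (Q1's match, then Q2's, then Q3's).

ABC

Q1 asks about the location; cleft (A) focuses "in the courtyard", which is the location — so Q1 → A.
Q2 asks about the subject (agent); cleft (B) focuses "Bruno", which is the subject (agent) — so Q2 → B.
Q3 asks about the direct object; cleft (C) focuses "the sealed contract", which is the direct object — so Q3 → C.
Mapping: Q1→A, Q2→B, Q3→C.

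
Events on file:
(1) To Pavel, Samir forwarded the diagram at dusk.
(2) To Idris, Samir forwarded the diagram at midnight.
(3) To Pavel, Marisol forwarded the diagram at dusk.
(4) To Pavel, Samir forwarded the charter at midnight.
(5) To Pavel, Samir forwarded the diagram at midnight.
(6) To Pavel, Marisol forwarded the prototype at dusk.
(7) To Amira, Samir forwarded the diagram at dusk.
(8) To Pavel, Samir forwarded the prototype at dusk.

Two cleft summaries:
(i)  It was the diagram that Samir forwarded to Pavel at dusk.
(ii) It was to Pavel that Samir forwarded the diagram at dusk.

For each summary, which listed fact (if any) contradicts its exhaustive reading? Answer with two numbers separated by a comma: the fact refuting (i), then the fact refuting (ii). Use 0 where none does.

Summary (i) focuses "the diagram" (the thing); background same agent, recipient, setting (Samir / Pavel / at dusk). Fact (8) matches that background with thing = the prototype — refutes (i).
Summary (ii) focuses "Pavel" (the recipient); background same agent, thing, setting (Samir / the diagram / at dusk). Fact (7) matches that background with recipient = Amira — refutes (ii).

8, 7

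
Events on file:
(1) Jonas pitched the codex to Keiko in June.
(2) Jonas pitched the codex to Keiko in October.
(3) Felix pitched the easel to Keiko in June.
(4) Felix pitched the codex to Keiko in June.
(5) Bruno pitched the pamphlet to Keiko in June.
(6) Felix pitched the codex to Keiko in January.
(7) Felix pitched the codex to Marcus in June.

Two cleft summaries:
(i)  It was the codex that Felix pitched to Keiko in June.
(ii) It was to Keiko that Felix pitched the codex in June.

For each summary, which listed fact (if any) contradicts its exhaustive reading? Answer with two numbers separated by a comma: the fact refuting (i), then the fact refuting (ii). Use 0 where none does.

3, 7

(i): focus "the codex". Looking for agent = Felix, recipient = Keiko, setting = in June with some other thing — fact (3) has the easel there. Refuted.
(ii): focus "Keiko". Looking for agent = Felix, thing = the codex, setting = in June with some other recipient — fact (7) has Marcus there. Refuted.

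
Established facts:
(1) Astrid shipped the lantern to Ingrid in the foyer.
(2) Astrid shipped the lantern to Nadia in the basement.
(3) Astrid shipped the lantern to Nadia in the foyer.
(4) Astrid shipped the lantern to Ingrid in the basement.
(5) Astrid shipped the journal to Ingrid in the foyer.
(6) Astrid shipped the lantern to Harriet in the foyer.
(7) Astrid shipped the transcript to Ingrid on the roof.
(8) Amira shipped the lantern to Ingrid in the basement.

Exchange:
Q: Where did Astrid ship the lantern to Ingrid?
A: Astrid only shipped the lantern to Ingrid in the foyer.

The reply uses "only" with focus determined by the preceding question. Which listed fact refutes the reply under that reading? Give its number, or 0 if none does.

4

Answering "Where did ...?" puts focus on the setting — here, "in the foyer".
So "only" ranges over settings; the rest (agent = Astrid, thing = the lantern, recipient = Ingrid) is presupposed.
Fact (4) shares the background with a different setting (in the basement) — counterexample.
(Fact (3) would refute a reading with focus on the recipient — but that is not what the question asks.)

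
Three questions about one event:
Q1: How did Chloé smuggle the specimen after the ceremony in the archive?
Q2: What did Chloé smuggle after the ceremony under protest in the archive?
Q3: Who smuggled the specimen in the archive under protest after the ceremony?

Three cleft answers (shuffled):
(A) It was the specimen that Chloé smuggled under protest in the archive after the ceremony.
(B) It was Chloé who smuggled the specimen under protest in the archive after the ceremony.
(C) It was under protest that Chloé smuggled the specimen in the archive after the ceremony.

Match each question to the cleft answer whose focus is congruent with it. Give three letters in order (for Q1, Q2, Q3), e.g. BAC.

CAB

Q1 asks about the manner; cleft (C) focuses "under protest", which is the manner — so Q1 → C.
Q2 asks about the direct object; cleft (A) focuses "the specimen", which is the direct object — so Q2 → A.
Q3 asks about the subject (agent); cleft (B) focuses "Chloé", which is the subject (agent) — so Q3 → B.
Mapping: Q1→C, Q2→A, Q3→B.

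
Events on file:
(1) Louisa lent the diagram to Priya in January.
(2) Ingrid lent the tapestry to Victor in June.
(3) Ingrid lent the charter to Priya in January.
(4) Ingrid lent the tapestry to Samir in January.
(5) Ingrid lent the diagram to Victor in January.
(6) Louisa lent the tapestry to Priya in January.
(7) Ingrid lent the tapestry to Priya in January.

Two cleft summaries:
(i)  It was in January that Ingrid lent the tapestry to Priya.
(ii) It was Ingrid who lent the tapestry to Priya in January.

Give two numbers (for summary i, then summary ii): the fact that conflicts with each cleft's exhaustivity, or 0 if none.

0, 6

Summary (i) focuses "in January" (the setting); background same agent, thing, recipient (Ingrid / the tapestry / Priya). No fact matches that background with a different setting, so 0.
Summary (ii) focuses "Ingrid" (the agent); background same thing, recipient, setting (the tapestry / Priya / in January). Fact (6) matches that background with agent = Louisa — refutes (ii).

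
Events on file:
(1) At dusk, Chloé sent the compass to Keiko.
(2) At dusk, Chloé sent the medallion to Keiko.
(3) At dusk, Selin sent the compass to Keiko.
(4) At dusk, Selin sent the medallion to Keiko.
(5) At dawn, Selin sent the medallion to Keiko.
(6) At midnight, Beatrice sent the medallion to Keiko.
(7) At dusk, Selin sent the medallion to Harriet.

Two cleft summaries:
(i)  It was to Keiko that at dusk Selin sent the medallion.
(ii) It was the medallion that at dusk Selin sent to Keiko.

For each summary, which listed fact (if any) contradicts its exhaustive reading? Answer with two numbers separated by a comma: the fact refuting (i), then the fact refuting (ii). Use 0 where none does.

(i): focus "Keiko". Looking for same agent, thing, setting (Selin / the medallion / at dusk) with some other recipient — fact (7) has Harriet there. Refuted.
(ii): focus "the medallion". Looking for same agent, recipient, setting (Selin / Keiko / at dusk) with some other thing — fact (3) has the compass there. Refuted.

7, 3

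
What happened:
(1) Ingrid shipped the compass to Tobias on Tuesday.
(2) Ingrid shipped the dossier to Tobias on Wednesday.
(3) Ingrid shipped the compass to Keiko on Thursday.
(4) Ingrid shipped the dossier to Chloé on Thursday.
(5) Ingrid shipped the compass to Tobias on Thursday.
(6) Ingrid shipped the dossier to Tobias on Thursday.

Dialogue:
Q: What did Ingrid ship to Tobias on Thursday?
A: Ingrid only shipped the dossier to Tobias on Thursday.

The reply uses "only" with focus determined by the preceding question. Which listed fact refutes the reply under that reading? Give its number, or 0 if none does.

Answering "What did ...?" puts focus on the thing — here, "the dossier".
So "only" ranges over things; the rest (Ingrid as agent and Tobias as recipient and on Thursday as setting) is presupposed.
Fact (5) shares the background with a different thing (the compass) — counterexample.
(Fact (2) would refute a reading with focus on the setting — but that is not what the question asks.)

5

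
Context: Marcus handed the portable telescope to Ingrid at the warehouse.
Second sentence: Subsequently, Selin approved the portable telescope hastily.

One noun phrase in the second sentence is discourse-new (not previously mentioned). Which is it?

Selin

"the portable telescope" in the second sentence is given — already mentioned in the context.
"Selin" has no antecedent in the context; it is discourse-new.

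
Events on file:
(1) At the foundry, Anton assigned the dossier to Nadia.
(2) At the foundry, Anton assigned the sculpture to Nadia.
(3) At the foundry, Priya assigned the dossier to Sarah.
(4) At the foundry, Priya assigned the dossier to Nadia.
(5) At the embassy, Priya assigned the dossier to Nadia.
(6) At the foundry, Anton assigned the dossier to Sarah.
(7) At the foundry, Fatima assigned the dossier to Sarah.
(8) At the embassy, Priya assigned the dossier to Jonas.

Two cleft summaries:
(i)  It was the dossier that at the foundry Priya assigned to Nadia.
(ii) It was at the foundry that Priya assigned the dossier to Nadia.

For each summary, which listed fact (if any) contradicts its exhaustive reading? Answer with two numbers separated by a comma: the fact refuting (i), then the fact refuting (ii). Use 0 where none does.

Summary (i) focuses "the dossier" (the thing); background agent = Priya, recipient = Nadia, setting = at the foundry. No fact matches that background with a different thing, so 0.
Summary (ii) focuses "at the foundry" (the setting); background agent = Priya, thing = the dossier, recipient = Nadia. Fact (5) matches that background with setting = at the embassy — refutes (ii).

0, 5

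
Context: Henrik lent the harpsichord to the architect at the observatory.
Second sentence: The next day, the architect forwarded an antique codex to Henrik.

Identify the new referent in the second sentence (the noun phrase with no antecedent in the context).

"the architect" and "Henrik" in the second sentence are given — already mentioned in the context.
"an antique codex" has no antecedent in the context; it is discourse-new (the indefinite article also signals a new referent).

an antique codex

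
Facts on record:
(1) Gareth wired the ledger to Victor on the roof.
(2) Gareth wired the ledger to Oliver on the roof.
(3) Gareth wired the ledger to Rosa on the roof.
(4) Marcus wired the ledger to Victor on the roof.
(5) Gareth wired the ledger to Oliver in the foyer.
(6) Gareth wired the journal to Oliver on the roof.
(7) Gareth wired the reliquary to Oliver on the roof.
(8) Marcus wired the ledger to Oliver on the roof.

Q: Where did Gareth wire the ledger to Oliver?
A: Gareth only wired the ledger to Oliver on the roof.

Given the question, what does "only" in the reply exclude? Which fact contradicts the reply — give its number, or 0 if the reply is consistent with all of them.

5

The question "Where did ...?" targets the setting, so in the reply the focus falls on "on the roof".
So "only" ranges over settings; the rest (agent = Gareth, thing = the ledger, recipient = Oliver) is presupposed.
Fact (5) shares the background with a different setting (in the foyer) — counterexample.
(Fact (6) would refute a reading with focus on the thing — but that is not what the question asks.)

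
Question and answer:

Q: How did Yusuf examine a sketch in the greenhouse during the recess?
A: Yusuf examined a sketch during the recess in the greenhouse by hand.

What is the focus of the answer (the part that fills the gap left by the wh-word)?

The wh-word "how" asks about the manner.
In the answer, "Yusuf", "a sketch", "in the greenhouse" and "during the recess" are given — repeated from the question.
The constituent filling the manner gap is "by hand"; that is the focus and would carry nuclear stress.

by hand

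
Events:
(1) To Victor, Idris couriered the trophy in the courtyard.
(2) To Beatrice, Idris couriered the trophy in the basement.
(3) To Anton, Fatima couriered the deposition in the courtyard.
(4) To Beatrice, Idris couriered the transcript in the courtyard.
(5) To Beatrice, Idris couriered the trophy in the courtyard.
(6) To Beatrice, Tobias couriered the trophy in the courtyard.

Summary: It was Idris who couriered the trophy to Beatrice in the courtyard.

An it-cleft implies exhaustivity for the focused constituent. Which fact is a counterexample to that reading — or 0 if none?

Focus of the cleft: "Idris" (the agent). Presupposed background: thing = the trophy, recipient = Beatrice, setting = in the courtyard.
The exhaustive reading says no other agent fits that background.
But fact (6) also has thing = the trophy, recipient = Beatrice, setting = in the courtyard, with agent = Tobias — so the exhaustive reading fails.

6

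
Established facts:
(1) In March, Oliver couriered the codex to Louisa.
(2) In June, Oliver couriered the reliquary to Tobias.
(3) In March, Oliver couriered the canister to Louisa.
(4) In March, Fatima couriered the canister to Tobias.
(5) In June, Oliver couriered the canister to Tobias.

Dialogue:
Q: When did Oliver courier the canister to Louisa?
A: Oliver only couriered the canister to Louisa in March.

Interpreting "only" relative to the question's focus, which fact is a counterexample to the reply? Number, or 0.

Answering "When did ...?" puts focus on the setting — here, "in March".
"Only" then excludes alternative settings while the background — agent = Oliver, thing = the canister, recipient = Louisa — is held fixed.
No listed fact shares that background with another setting. Nothing contradicts the reply.
(Fact (1) would refute a reading with focus on the thing — but that is not what the question asks.)

0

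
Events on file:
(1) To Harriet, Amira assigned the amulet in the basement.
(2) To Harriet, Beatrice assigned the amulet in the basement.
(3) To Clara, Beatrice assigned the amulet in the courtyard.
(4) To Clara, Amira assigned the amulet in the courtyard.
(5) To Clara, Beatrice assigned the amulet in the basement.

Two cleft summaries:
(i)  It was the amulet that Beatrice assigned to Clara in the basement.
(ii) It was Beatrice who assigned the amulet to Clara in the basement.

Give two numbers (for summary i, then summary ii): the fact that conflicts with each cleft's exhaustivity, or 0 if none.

0, 0

(i): focus "the amulet". No fact shares agent = Beatrice, recipient = Clara, setting = in the basement with a different thing. 0.
(ii): focus "Beatrice". No fact shares thing = the amulet, recipient = Clara, setting = in the basement with a different agent. 0.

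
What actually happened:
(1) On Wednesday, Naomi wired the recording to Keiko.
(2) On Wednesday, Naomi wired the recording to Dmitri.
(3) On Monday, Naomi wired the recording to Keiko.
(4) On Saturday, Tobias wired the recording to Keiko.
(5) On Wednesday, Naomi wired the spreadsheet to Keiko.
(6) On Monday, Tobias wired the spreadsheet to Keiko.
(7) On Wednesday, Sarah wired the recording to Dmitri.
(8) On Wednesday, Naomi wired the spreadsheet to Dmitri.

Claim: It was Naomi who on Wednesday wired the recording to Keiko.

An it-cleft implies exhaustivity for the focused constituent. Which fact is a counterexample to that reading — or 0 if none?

The cleft puts "Naomi" in focus and presupposes the open proposition with same thing, recipient, setting (the recording / Keiko / on Wednesday).
Exhaustivity: Naomi is the only agent satisfying that background.
No listed fact matches the background with a different agent. Exhaustivity holds.

0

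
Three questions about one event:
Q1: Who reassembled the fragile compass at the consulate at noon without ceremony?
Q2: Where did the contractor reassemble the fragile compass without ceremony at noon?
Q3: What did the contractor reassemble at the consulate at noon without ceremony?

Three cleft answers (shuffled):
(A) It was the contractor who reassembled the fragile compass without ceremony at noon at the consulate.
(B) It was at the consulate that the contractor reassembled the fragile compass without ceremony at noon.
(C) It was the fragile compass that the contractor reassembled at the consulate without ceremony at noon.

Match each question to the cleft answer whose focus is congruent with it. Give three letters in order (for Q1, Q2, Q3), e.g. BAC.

ABC

Q1 asks about the subject (agent); cleft (A) focuses "the contractor", which is the subject (agent) — so Q1 → A.
Q2 asks about the location; cleft (B) focuses "at the consulate", which is the location — so Q2 → B.
Q3 asks about the direct object; cleft (C) focuses "the fragile compass", which is the direct object — so Q3 → C.
Mapping: Q1→A, Q2→B, Q3→C.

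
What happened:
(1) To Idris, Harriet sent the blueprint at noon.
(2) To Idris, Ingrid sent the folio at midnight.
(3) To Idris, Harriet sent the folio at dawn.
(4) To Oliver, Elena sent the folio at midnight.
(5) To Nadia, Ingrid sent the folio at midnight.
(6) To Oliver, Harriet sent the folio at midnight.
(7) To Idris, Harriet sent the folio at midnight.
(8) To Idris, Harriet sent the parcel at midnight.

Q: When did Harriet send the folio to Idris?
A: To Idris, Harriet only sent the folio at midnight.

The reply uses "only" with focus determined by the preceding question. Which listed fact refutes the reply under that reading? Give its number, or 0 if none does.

3

The question "When did ...?" targets the setting, so in the reply the focus falls on "at midnight".
So "only" ranges over settings; the rest (agent = Harriet, thing = the folio, recipient = Idris) is presupposed.
Fact (3) shares the background with a different setting (at dawn) — counterexample.
(Fact (6) would refute a reading with focus on the recipient — but that is not what the question asks.)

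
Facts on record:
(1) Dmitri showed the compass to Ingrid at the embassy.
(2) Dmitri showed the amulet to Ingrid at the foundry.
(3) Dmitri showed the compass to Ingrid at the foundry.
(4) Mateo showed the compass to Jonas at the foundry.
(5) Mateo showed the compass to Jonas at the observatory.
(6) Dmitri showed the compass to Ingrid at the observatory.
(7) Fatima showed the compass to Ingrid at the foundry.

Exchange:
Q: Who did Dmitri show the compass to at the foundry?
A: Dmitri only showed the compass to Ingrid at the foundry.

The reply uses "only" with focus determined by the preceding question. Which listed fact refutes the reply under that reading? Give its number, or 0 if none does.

0

Answering "Who did ... to ...?" puts focus on the recipient — here, "Ingrid".
So "only" ranges over recipients; the rest (same agent, thing, setting (Dmitri / the compass / at the foundry)) is presupposed.
No listed fact shares that background with another recipient. Nothing contradicts the reply.
(Fact (2) would refute a reading with focus on the thing — but that is not what the question asks.)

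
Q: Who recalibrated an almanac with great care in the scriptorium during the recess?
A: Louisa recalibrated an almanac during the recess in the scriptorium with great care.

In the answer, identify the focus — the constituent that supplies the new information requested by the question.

Louisa

The wh-word "who" asks about the subject (agent).
In the answer, "an almanac", "during the recess", "in the scriptorium" and "with great care" are given — repeated from the question.
The constituent filling the subject (agent) gap is "Louisa"; that is the focus and would carry nuclear stress.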